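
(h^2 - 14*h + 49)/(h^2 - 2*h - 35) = (h - 7)/(h + 5)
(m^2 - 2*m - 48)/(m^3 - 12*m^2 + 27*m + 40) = (m + 6)/(m^2 - 4*m - 5)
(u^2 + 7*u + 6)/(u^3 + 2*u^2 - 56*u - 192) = (u + 1)/(u^2 - 4*u - 32)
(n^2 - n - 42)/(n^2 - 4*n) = (n^2 - n - 42)/(n*(n - 4))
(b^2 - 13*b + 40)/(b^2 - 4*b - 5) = (b - 8)/(b + 1)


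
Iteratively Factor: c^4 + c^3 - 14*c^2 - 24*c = (c + 3)*(c^3 - 2*c^2 - 8*c) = c*(c + 3)*(c^2 - 2*c - 8) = c*(c + 2)*(c + 3)*(c - 4)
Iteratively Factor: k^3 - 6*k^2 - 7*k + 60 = (k + 3)*(k^2 - 9*k + 20) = (k - 4)*(k + 3)*(k - 5)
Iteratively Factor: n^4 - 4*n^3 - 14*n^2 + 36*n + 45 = (n - 3)*(n^3 - n^2 - 17*n - 15) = (n - 5)*(n - 3)*(n^2 + 4*n + 3) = (n - 5)*(n - 3)*(n + 1)*(n + 3)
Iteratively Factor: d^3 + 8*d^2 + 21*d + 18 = (d + 3)*(d^2 + 5*d + 6) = (d + 2)*(d + 3)*(d + 3)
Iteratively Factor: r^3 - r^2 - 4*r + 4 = (r - 1)*(r^2 - 4) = (r - 2)*(r - 1)*(r + 2)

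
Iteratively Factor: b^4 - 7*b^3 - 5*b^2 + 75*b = (b)*(b^3 - 7*b^2 - 5*b + 75) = b*(b - 5)*(b^2 - 2*b - 15) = b*(b - 5)*(b + 3)*(b - 5)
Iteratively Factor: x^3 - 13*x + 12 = (x + 4)*(x^2 - 4*x + 3) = (x - 1)*(x + 4)*(x - 3)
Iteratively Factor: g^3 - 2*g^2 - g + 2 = (g - 1)*(g^2 - g - 2) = (g - 2)*(g - 1)*(g + 1)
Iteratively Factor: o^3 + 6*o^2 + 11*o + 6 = (o + 1)*(o^2 + 5*o + 6) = (o + 1)*(o + 2)*(o + 3)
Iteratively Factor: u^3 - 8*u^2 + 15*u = (u - 5)*(u^2 - 3*u) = u*(u - 5)*(u - 3)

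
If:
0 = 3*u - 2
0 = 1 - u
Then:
No Solution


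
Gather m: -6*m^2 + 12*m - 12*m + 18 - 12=6 - 6*m^2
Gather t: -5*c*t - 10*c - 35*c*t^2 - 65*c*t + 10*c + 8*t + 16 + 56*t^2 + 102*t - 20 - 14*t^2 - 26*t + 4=t^2*(42 - 35*c) + t*(84 - 70*c)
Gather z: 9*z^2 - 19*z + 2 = 9*z^2 - 19*z + 2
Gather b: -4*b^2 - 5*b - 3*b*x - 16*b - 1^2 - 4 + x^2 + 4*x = -4*b^2 + b*(-3*x - 21) + x^2 + 4*x - 5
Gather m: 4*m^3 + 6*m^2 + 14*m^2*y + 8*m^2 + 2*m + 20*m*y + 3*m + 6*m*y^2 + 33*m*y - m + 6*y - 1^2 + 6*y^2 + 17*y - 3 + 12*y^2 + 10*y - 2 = 4*m^3 + m^2*(14*y + 14) + m*(6*y^2 + 53*y + 4) + 18*y^2 + 33*y - 6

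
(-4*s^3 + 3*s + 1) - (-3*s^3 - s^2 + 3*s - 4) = -s^3 + s^2 + 5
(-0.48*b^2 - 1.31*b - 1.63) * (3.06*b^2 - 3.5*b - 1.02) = -1.4688*b^4 - 2.3286*b^3 + 0.0868000000000002*b^2 + 7.0412*b + 1.6626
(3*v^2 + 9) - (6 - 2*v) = 3*v^2 + 2*v + 3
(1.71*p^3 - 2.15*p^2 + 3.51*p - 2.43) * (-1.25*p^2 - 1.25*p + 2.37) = -2.1375*p^5 + 0.55*p^4 + 2.3527*p^3 - 6.4455*p^2 + 11.3562*p - 5.7591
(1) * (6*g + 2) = 6*g + 2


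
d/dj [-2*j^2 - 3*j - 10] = -4*j - 3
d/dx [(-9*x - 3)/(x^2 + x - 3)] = 3*(3*x^2 + 2*x + 10)/(x^4 + 2*x^3 - 5*x^2 - 6*x + 9)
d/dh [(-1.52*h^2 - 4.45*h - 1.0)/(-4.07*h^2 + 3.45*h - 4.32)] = (-23.3555*h^2 + 4.9928*h + 22.674)/(16.5649*h^4 - 28.083*h^3 + 47.0673*h^2 - 29.808*h + 18.6624)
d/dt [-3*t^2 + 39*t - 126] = 39 - 6*t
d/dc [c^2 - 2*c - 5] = 2*c - 2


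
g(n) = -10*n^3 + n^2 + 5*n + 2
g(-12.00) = 17366.00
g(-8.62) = 6438.24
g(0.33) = 3.40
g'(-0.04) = 4.87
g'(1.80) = -88.60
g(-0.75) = 3.03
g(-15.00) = 33902.00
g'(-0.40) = -0.60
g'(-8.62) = -2241.37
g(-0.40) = 0.80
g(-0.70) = 2.42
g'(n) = -30*n^2 + 2*n + 5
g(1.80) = -44.08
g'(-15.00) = -6775.00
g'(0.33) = 2.39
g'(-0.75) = -13.38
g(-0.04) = 1.80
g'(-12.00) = -4339.00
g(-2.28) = 114.32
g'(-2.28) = -155.51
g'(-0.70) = -11.10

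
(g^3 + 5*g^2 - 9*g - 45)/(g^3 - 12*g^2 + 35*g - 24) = (g^2 + 8*g + 15)/(g^2 - 9*g + 8)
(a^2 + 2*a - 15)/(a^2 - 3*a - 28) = (-a^2 - 2*a + 15)/(-a^2 + 3*a + 28)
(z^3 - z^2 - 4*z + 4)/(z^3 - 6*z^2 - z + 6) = (z^2 - 4)/(z^2 - 5*z - 6)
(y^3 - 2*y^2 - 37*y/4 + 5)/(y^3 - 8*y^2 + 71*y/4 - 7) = (2*y + 5)/(2*y - 7)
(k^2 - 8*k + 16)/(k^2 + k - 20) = (k - 4)/(k + 5)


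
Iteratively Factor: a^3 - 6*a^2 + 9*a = (a - 3)*(a^2 - 3*a) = (a - 3)^2*(a)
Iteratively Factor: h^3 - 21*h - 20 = (h + 1)*(h^2 - h - 20) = (h + 1)*(h + 4)*(h - 5)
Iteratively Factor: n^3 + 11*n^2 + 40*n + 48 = (n + 4)*(n^2 + 7*n + 12) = (n + 4)^2*(n + 3)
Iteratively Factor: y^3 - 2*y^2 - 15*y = (y + 3)*(y^2 - 5*y) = (y - 5)*(y + 3)*(y)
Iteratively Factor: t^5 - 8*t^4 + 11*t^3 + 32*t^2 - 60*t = (t - 5)*(t^4 - 3*t^3 - 4*t^2 + 12*t) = (t - 5)*(t + 2)*(t^3 - 5*t^2 + 6*t) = (t - 5)*(t - 2)*(t + 2)*(t^2 - 3*t) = t*(t - 5)*(t - 2)*(t + 2)*(t - 3)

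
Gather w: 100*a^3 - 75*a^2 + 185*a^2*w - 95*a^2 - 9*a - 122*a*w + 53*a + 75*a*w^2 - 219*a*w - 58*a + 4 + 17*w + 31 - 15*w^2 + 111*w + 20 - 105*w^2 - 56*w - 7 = 100*a^3 - 170*a^2 - 14*a + w^2*(75*a - 120) + w*(185*a^2 - 341*a + 72) + 48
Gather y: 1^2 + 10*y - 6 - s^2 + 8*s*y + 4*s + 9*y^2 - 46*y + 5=-s^2 + 4*s + 9*y^2 + y*(8*s - 36)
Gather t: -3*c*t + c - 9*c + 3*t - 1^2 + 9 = -8*c + t*(3 - 3*c) + 8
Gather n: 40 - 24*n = 40 - 24*n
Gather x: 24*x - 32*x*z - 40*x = x*(-32*z - 16)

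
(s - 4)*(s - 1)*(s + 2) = s^3 - 3*s^2 - 6*s + 8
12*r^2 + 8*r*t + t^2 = (2*r + t)*(6*r + t)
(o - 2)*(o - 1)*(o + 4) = o^3 + o^2 - 10*o + 8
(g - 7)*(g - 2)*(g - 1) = g^3 - 10*g^2 + 23*g - 14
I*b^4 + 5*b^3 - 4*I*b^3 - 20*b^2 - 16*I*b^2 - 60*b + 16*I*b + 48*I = (b - 6)*(b + 2)*(b - 4*I)*(I*b + 1)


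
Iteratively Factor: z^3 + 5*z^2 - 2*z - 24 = (z + 3)*(z^2 + 2*z - 8) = (z + 3)*(z + 4)*(z - 2)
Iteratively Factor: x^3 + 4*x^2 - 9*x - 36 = (x + 3)*(x^2 + x - 12) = (x + 3)*(x + 4)*(x - 3)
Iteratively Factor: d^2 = (d)*(d)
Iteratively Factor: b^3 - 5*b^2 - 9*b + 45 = (b + 3)*(b^2 - 8*b + 15) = (b - 3)*(b + 3)*(b - 5)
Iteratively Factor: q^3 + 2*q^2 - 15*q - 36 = (q - 4)*(q^2 + 6*q + 9) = (q - 4)*(q + 3)*(q + 3)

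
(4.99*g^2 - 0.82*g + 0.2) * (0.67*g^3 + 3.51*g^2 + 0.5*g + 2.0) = 3.3433*g^5 + 16.9655*g^4 - 0.2492*g^3 + 10.272*g^2 - 1.54*g + 0.4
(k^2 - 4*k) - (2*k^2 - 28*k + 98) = -k^2 + 24*k - 98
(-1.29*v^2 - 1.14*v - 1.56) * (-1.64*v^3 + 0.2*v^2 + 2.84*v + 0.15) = 2.1156*v^5 + 1.6116*v^4 - 1.3332*v^3 - 3.7431*v^2 - 4.6014*v - 0.234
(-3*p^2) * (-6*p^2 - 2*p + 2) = 18*p^4 + 6*p^3 - 6*p^2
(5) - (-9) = 14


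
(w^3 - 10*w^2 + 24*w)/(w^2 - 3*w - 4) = w*(w - 6)/(w + 1)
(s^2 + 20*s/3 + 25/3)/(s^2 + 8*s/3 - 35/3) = (3*s + 5)/(3*s - 7)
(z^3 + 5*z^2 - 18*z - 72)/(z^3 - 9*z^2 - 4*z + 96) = (z + 6)/(z - 8)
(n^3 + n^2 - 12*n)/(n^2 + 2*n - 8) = n*(n - 3)/(n - 2)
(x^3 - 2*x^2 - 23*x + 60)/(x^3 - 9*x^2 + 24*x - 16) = (x^2 + 2*x - 15)/(x^2 - 5*x + 4)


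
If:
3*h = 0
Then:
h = 0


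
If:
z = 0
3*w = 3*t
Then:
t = w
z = 0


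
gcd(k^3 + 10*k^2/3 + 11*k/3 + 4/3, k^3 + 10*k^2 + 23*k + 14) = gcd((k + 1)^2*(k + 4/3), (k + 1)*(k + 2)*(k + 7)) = k + 1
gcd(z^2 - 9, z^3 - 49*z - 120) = z + 3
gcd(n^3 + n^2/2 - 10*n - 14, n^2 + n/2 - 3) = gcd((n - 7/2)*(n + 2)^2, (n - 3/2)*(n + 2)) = n + 2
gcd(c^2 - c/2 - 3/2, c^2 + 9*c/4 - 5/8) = 1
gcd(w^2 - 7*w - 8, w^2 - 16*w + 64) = w - 8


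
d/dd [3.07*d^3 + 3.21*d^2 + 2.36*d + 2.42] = 9.21*d^2 + 6.42*d + 2.36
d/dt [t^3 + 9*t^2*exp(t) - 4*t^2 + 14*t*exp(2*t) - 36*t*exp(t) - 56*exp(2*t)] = 9*t^2*exp(t) + 3*t^2 + 28*t*exp(2*t) - 18*t*exp(t) - 8*t - 98*exp(2*t) - 36*exp(t)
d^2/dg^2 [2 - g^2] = -2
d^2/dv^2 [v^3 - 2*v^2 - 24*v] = 6*v - 4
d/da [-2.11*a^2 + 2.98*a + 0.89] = 2.98 - 4.22*a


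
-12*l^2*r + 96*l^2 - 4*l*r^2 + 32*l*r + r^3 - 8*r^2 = (-6*l + r)*(2*l + r)*(r - 8)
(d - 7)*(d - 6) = d^2 - 13*d + 42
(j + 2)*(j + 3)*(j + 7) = j^3 + 12*j^2 + 41*j + 42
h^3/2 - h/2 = h*(h/2 + 1/2)*(h - 1)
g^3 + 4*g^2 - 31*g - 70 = (g - 5)*(g + 2)*(g + 7)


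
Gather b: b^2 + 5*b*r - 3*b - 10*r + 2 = b^2 + b*(5*r - 3) - 10*r + 2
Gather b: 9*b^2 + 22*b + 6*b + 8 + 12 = 9*b^2 + 28*b + 20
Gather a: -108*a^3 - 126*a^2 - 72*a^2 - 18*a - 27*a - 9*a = -108*a^3 - 198*a^2 - 54*a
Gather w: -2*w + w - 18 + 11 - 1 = -w - 8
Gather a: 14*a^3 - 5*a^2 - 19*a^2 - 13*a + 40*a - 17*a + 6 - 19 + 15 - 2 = 14*a^3 - 24*a^2 + 10*a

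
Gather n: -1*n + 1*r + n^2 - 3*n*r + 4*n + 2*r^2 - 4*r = n^2 + n*(3 - 3*r) + 2*r^2 - 3*r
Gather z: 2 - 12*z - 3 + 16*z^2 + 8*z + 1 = 16*z^2 - 4*z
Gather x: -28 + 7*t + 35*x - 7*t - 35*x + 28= 0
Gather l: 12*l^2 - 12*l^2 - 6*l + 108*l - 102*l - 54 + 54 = 0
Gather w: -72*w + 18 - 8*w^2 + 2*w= -8*w^2 - 70*w + 18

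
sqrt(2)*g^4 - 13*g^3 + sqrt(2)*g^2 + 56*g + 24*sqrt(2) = (g - 6*sqrt(2))*(g - 2*sqrt(2))*(g + sqrt(2))*(sqrt(2)*g + 1)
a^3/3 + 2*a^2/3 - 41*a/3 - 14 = (a/3 + 1/3)*(a - 6)*(a + 7)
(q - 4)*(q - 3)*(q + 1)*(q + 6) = q^4 - 31*q^2 + 42*q + 72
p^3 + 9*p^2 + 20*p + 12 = (p + 1)*(p + 2)*(p + 6)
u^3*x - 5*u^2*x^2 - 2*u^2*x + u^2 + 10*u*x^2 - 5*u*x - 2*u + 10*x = (u - 2)*(u - 5*x)*(u*x + 1)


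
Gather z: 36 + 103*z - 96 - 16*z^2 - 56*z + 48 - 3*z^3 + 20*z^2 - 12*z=-3*z^3 + 4*z^2 + 35*z - 12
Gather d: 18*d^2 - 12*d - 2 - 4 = 18*d^2 - 12*d - 6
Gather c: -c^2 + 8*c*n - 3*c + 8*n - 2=-c^2 + c*(8*n - 3) + 8*n - 2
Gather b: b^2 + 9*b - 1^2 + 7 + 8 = b^2 + 9*b + 14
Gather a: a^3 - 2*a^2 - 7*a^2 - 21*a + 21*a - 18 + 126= a^3 - 9*a^2 + 108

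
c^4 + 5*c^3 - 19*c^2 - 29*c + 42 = (c - 3)*(c - 1)*(c + 2)*(c + 7)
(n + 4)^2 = n^2 + 8*n + 16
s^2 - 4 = (s - 2)*(s + 2)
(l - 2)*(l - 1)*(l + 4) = l^3 + l^2 - 10*l + 8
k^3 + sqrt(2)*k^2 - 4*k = k*(k - sqrt(2))*(k + 2*sqrt(2))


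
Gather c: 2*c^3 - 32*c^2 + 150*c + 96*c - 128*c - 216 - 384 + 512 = 2*c^3 - 32*c^2 + 118*c - 88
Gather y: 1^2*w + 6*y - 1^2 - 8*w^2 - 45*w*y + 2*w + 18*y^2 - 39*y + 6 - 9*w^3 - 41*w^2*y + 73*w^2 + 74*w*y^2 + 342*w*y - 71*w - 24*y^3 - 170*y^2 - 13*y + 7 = -9*w^3 + 65*w^2 - 68*w - 24*y^3 + y^2*(74*w - 152) + y*(-41*w^2 + 297*w - 46) + 12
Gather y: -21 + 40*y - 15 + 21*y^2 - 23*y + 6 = 21*y^2 + 17*y - 30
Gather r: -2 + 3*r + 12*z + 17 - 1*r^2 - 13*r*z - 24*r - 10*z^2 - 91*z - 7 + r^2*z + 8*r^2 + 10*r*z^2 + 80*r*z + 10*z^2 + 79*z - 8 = r^2*(z + 7) + r*(10*z^2 + 67*z - 21)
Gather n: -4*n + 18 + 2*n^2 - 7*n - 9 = 2*n^2 - 11*n + 9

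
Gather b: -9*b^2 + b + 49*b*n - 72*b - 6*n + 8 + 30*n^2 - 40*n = -9*b^2 + b*(49*n - 71) + 30*n^2 - 46*n + 8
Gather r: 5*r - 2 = 5*r - 2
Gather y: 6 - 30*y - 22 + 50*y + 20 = 20*y + 4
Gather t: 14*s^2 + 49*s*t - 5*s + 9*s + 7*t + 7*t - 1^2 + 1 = 14*s^2 + 4*s + t*(49*s + 14)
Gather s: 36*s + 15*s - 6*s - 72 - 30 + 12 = 45*s - 90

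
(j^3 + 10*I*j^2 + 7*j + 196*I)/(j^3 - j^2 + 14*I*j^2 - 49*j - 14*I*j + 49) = (j - 4*I)/(j - 1)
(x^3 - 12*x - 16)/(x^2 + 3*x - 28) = (x^2 + 4*x + 4)/(x + 7)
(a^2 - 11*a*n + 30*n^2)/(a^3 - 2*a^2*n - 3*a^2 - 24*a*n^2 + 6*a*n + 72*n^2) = (a - 5*n)/(a^2 + 4*a*n - 3*a - 12*n)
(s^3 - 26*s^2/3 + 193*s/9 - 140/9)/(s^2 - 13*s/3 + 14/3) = (3*s^2 - 19*s + 20)/(3*(s - 2))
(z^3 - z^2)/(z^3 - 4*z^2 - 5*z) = z*(1 - z)/(-z^2 + 4*z + 5)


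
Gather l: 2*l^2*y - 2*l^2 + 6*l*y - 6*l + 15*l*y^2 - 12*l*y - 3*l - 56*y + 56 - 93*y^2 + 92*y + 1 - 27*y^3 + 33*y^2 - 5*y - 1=l^2*(2*y - 2) + l*(15*y^2 - 6*y - 9) - 27*y^3 - 60*y^2 + 31*y + 56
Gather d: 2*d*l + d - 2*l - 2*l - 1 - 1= d*(2*l + 1) - 4*l - 2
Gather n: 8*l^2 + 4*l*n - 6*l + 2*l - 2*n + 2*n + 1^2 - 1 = 8*l^2 + 4*l*n - 4*l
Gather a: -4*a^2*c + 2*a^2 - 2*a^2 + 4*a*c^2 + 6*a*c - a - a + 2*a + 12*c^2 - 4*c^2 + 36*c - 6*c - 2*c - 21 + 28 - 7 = -4*a^2*c + a*(4*c^2 + 6*c) + 8*c^2 + 28*c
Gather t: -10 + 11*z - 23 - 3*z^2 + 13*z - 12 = -3*z^2 + 24*z - 45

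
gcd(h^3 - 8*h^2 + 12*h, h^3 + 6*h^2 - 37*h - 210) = h - 6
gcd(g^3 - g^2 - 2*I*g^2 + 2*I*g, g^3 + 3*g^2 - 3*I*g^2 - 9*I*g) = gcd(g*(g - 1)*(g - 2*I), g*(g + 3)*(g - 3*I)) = g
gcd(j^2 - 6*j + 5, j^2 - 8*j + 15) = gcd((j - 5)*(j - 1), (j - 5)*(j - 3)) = j - 5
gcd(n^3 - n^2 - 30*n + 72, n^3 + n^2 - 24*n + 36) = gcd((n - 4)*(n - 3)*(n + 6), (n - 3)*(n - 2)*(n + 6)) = n^2 + 3*n - 18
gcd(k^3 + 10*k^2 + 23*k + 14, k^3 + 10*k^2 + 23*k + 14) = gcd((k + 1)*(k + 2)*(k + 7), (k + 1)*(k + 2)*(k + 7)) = k^3 + 10*k^2 + 23*k + 14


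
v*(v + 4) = v^2 + 4*v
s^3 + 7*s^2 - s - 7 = (s - 1)*(s + 1)*(s + 7)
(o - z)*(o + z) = o^2 - z^2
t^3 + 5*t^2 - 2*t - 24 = (t - 2)*(t + 3)*(t + 4)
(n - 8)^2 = n^2 - 16*n + 64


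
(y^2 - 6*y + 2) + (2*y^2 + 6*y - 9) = 3*y^2 - 7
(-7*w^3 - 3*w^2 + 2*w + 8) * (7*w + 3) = -49*w^4 - 42*w^3 + 5*w^2 + 62*w + 24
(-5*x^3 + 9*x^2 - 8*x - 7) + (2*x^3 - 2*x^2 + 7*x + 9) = -3*x^3 + 7*x^2 - x + 2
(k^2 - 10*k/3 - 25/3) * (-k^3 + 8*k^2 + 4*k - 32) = -k^5 + 34*k^4/3 - 43*k^3/3 - 112*k^2 + 220*k/3 + 800/3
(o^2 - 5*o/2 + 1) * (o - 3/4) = o^3 - 13*o^2/4 + 23*o/8 - 3/4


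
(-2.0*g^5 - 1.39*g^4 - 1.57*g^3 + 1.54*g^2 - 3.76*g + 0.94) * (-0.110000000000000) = 0.22*g^5 + 0.1529*g^4 + 0.1727*g^3 - 0.1694*g^2 + 0.4136*g - 0.1034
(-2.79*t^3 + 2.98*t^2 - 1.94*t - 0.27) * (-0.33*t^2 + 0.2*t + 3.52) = 0.9207*t^5 - 1.5414*t^4 - 8.5846*t^3 + 10.1907*t^2 - 6.8828*t - 0.9504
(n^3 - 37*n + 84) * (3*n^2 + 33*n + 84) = 3*n^5 + 33*n^4 - 27*n^3 - 969*n^2 - 336*n + 7056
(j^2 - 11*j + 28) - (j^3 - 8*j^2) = -j^3 + 9*j^2 - 11*j + 28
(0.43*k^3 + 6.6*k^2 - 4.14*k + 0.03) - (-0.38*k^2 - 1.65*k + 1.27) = 0.43*k^3 + 6.98*k^2 - 2.49*k - 1.24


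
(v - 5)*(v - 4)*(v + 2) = v^3 - 7*v^2 + 2*v + 40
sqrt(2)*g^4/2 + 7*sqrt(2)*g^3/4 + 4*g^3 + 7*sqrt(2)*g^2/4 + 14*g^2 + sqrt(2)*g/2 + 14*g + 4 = (g + 1/2)*(g + 2)*(g + 4*sqrt(2))*(sqrt(2)*g/2 + sqrt(2)/2)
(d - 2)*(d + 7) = d^2 + 5*d - 14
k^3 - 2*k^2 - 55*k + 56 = (k - 8)*(k - 1)*(k + 7)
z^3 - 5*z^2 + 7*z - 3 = (z - 3)*(z - 1)^2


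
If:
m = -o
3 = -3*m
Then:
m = -1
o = 1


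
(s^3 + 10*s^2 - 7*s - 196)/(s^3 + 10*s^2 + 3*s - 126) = (s^2 + 3*s - 28)/(s^2 + 3*s - 18)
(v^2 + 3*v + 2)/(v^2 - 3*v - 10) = (v + 1)/(v - 5)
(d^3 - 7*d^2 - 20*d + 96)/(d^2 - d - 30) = (-d^3 + 7*d^2 + 20*d - 96)/(-d^2 + d + 30)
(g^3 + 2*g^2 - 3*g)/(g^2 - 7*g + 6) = g*(g + 3)/(g - 6)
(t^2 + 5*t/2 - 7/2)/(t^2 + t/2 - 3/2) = (2*t + 7)/(2*t + 3)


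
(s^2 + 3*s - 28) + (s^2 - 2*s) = 2*s^2 + s - 28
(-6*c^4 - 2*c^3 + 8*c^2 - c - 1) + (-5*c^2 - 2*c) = -6*c^4 - 2*c^3 + 3*c^2 - 3*c - 1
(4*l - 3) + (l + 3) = 5*l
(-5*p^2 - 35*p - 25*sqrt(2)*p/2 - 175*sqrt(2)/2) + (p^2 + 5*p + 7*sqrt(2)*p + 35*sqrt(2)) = -4*p^2 - 30*p - 11*sqrt(2)*p/2 - 105*sqrt(2)/2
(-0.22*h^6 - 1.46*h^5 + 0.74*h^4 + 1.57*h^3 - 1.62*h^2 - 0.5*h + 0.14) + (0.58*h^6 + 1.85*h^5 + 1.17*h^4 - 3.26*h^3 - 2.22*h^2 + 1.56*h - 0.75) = 0.36*h^6 + 0.39*h^5 + 1.91*h^4 - 1.69*h^3 - 3.84*h^2 + 1.06*h - 0.61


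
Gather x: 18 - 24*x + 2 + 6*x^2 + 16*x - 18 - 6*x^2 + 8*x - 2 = 0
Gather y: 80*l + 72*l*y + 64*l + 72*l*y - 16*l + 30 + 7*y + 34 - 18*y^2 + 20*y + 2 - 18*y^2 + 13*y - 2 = 128*l - 36*y^2 + y*(144*l + 40) + 64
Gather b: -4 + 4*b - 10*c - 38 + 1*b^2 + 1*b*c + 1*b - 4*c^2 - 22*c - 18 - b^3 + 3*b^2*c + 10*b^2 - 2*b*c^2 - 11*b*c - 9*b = -b^3 + b^2*(3*c + 11) + b*(-2*c^2 - 10*c - 4) - 4*c^2 - 32*c - 60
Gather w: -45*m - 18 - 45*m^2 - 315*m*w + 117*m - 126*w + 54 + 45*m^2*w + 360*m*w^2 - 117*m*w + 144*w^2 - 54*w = -45*m^2 + 72*m + w^2*(360*m + 144) + w*(45*m^2 - 432*m - 180) + 36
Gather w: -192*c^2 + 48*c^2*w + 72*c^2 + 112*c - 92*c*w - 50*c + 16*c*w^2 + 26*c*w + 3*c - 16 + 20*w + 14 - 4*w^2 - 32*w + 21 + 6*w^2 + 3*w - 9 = -120*c^2 + 65*c + w^2*(16*c + 2) + w*(48*c^2 - 66*c - 9) + 10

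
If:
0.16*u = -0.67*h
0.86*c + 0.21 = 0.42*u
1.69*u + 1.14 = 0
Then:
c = -0.57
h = 0.16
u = -0.67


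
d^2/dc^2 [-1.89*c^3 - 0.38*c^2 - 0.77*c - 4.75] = -11.34*c - 0.76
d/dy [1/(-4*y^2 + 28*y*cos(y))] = (7*y*sin(y) + 2*y - 7*cos(y))/(4*y^2*(y - 7*cos(y))^2)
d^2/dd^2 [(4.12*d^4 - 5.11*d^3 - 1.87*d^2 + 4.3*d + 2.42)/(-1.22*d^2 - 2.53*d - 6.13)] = (-12.264416*d^6 - 76.3007519999999*d^5 - 343.10124*d^4 - 1057.704906*d^3 - 1487.820522*d^2 + 1300.238202*d + 279.130214)/(1.815848*d^6 + 11.296956*d^5 + 50.79897*d^4 + 129.719425*d^3 + 255.244005*d^2 + 285.208671*d + 230.346397)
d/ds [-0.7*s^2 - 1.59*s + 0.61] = -1.4*s - 1.59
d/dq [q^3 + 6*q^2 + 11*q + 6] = 3*q^2 + 12*q + 11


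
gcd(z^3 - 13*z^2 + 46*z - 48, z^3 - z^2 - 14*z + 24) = z^2 - 5*z + 6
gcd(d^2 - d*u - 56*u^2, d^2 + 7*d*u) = d + 7*u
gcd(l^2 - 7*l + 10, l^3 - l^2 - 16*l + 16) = 1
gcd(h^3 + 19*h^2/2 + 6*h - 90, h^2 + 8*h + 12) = h + 6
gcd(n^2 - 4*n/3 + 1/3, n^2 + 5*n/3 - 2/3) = n - 1/3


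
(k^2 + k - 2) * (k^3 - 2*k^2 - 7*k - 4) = k^5 - k^4 - 11*k^3 - 7*k^2 + 10*k + 8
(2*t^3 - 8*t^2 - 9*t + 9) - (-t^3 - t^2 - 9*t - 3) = 3*t^3 - 7*t^2 + 12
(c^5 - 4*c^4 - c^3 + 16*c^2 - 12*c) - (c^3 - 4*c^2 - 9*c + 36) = c^5 - 4*c^4 - 2*c^3 + 20*c^2 - 3*c - 36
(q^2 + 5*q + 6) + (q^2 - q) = 2*q^2 + 4*q + 6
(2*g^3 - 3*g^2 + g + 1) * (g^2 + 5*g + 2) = 2*g^5 + 7*g^4 - 10*g^3 + 7*g + 2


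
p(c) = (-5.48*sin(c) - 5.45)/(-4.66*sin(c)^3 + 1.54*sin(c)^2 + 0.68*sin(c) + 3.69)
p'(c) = (-5.48*sin(c) - 5.45)*(13.98*sin(c)^2*cos(c) - 3.08*sin(c)*cos(c) - 0.68*cos(c))/(-4.66*sin(c)^3 + 1.54*sin(c)^2 + 0.68*sin(c) + 3.69)^2 - 5.48*cos(c)/(-4.66*sin(c)^3 + 1.54*sin(c)^2 + 0.68*sin(c) + 3.69) = (-51.0736*sin(c)^3 - 67.7518*sin(c)^2 + 16.786*sin(c) - 16.5152)*cos(c)/(21.7156*sin(c)^6 - 14.3528*sin(c)^5 - 3.966*sin(c)^4 - 32.2964*sin(c)^3 + 11.8276*sin(c)^2 + 5.0184*sin(c) + 13.6161)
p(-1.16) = -0.05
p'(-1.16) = -0.31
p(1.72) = -7.98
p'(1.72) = 9.26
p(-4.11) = -3.71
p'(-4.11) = 6.05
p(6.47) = -1.68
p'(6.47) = -1.07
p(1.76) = -7.58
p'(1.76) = 10.49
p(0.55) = -2.19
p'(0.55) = -1.98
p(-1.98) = -0.05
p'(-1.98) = 0.31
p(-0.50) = -0.67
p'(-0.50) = -1.69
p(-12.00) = -2.22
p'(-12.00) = -2.06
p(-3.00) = -1.29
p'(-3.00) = 1.50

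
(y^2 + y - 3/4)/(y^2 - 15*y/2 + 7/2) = (y + 3/2)/(y - 7)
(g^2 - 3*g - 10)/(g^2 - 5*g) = (g + 2)/g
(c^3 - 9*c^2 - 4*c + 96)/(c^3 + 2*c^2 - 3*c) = (c^2 - 12*c + 32)/(c*(c - 1))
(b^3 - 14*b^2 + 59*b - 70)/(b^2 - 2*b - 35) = (b^2 - 7*b + 10)/(b + 5)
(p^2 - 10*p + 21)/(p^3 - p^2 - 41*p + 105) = (p - 7)/(p^2 + 2*p - 35)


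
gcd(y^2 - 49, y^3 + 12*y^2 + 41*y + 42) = y + 7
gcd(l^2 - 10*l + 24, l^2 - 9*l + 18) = l - 6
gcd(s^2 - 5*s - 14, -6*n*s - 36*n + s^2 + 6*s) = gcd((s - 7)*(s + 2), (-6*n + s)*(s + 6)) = 1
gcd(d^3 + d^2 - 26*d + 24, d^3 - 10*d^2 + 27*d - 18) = d - 1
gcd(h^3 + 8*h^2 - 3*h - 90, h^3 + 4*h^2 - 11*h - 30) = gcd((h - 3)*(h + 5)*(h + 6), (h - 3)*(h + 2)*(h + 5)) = h^2 + 2*h - 15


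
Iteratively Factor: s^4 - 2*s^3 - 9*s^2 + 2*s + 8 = (s - 4)*(s^3 + 2*s^2 - s - 2) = (s - 4)*(s - 1)*(s^2 + 3*s + 2) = (s - 4)*(s - 1)*(s + 2)*(s + 1)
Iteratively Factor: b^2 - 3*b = (b - 3)*(b)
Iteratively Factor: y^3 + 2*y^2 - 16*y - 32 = (y + 2)*(y^2 - 16) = (y - 4)*(y + 2)*(y + 4)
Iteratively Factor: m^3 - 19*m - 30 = (m + 3)*(m^2 - 3*m - 10) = (m - 5)*(m + 3)*(m + 2)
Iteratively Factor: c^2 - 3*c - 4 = (c - 4)*(c + 1)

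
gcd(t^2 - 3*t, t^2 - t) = t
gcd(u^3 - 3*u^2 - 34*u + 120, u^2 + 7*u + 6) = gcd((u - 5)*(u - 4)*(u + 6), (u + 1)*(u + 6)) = u + 6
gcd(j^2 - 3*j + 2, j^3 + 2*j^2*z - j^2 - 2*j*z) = j - 1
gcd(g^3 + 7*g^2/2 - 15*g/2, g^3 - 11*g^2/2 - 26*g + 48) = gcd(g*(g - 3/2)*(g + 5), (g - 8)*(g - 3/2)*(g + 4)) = g - 3/2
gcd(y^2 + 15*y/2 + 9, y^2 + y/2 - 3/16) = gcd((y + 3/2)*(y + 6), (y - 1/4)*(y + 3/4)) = 1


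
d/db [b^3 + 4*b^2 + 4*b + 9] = 3*b^2 + 8*b + 4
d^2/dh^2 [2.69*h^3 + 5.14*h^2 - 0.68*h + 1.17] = 16.14*h + 10.28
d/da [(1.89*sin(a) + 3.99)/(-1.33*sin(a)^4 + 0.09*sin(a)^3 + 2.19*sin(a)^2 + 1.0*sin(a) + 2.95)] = (7.5411*sin(a)^4 + 20.8866*sin(a)^3 - 5.2164*sin(a)^2 - 17.4762*sin(a) + 1.5855)*cos(a)/(1.7689*sin(a)^8 - 0.2394*sin(a)^7 - 5.8173*sin(a)^6 - 2.2658*sin(a)^5 - 2.8709*sin(a)^4 + 4.911*sin(a)^3 + 13.921*sin(a)^2 + 5.9*sin(a) + 8.7025)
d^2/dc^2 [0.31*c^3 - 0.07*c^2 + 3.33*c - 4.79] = 1.86*c - 0.14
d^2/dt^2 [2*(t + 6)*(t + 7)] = 4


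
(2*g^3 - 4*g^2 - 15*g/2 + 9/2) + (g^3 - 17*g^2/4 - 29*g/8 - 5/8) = 3*g^3 - 33*g^2/4 - 89*g/8 + 31/8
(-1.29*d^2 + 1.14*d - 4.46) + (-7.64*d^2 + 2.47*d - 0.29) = -8.93*d^2 + 3.61*d - 4.75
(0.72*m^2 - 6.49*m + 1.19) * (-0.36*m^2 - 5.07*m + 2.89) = -0.2592*m^4 - 1.314*m^3 + 34.5567*m^2 - 24.7894*m + 3.4391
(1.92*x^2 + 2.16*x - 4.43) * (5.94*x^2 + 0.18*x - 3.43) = 11.4048*x^4 + 13.176*x^3 - 32.511*x^2 - 8.2062*x + 15.1949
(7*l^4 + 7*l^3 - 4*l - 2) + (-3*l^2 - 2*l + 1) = 7*l^4 + 7*l^3 - 3*l^2 - 6*l - 1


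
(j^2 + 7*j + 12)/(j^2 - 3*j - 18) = (j + 4)/(j - 6)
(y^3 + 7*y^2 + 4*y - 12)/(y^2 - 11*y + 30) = (y^3 + 7*y^2 + 4*y - 12)/(y^2 - 11*y + 30)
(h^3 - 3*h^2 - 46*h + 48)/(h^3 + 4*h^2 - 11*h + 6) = (h - 8)/(h - 1)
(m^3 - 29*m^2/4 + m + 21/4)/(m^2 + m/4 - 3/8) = 2*(m^2 - 8*m + 7)/(2*m - 1)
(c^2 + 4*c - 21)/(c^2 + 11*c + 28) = (c - 3)/(c + 4)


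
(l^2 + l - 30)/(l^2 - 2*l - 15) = (l + 6)/(l + 3)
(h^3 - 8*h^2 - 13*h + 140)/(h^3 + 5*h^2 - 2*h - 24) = (h^2 - 12*h + 35)/(h^2 + h - 6)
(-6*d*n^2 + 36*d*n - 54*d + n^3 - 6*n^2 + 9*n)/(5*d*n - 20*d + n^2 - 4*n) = (-6*d*n^2 + 36*d*n - 54*d + n^3 - 6*n^2 + 9*n)/(5*d*n - 20*d + n^2 - 4*n)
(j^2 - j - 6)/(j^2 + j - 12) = (j + 2)/(j + 4)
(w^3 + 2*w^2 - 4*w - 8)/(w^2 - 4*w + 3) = (w^3 + 2*w^2 - 4*w - 8)/(w^2 - 4*w + 3)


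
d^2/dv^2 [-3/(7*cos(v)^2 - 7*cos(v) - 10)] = 21*(-28*sin(v)^4 + 61*sin(v)^2 - 65*cos(v)/4 + 21*cos(3*v)/4 + 1)/(7*sin(v)^2 + 7*cos(v) + 3)^3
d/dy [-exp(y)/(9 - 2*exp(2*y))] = (-2*exp(2*y) - 9)*exp(y)/(4*exp(4*y) - 36*exp(2*y) + 81)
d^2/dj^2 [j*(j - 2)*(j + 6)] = 6*j + 8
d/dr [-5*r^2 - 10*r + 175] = -10*r - 10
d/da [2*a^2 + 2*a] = 4*a + 2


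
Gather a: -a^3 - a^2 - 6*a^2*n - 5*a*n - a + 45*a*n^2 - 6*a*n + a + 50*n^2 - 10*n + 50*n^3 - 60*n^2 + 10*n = -a^3 + a^2*(-6*n - 1) + a*(45*n^2 - 11*n) + 50*n^3 - 10*n^2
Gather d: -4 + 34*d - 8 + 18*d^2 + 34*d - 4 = 18*d^2 + 68*d - 16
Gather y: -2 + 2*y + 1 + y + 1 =3*y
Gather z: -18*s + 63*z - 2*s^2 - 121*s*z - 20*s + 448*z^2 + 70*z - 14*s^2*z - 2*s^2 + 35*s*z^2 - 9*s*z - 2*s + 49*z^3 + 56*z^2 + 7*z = -4*s^2 - 40*s + 49*z^3 + z^2*(35*s + 504) + z*(-14*s^2 - 130*s + 140)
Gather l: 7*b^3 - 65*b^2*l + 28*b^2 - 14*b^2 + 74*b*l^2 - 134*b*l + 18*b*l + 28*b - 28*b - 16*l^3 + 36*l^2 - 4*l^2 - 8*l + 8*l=7*b^3 + 14*b^2 - 16*l^3 + l^2*(74*b + 32) + l*(-65*b^2 - 116*b)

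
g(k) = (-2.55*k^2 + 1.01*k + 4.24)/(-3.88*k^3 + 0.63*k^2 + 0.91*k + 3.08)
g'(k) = (1.01 - 5.1*k)/(-3.88*k^3 + 0.63*k^2 + 0.91*k + 3.08) + (-2.55*k^2 + 1.01*k + 4.24)*(11.64*k^2 - 1.26*k - 0.91)/(-3.88*k^3 + 0.63*k^2 + 0.91*k + 3.08)^2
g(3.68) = 0.15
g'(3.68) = -0.03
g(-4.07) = -0.16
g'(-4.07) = -0.03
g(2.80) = 0.17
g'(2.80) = -0.02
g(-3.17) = -0.19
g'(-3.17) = -0.04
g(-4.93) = -0.13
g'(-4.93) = -0.02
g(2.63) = 0.18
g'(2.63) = -0.02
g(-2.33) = -0.22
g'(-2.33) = -0.03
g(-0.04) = 1.38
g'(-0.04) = 0.02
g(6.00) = 0.10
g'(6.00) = -0.01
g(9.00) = 0.07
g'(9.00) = -0.01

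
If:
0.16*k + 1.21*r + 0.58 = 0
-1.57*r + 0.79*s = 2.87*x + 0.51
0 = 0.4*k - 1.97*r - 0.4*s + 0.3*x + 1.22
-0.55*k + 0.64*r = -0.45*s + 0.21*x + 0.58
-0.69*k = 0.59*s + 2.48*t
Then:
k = -9.33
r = 0.75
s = -13.15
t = 5.72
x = -4.21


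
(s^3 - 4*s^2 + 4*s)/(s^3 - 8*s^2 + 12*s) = (s - 2)/(s - 6)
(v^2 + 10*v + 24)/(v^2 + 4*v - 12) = (v + 4)/(v - 2)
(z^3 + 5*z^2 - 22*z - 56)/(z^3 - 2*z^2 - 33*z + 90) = (z^3 + 5*z^2 - 22*z - 56)/(z^3 - 2*z^2 - 33*z + 90)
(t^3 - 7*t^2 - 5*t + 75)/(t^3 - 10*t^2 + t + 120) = (t - 5)/(t - 8)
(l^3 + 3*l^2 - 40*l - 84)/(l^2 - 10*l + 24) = (l^2 + 9*l + 14)/(l - 4)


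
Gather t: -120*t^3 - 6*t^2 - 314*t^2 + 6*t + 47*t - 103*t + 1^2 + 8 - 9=-120*t^3 - 320*t^2 - 50*t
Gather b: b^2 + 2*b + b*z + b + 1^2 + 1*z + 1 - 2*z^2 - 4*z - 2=b^2 + b*(z + 3) - 2*z^2 - 3*z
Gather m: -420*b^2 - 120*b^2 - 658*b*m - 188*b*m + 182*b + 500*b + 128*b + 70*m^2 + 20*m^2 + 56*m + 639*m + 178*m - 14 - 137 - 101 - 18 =-540*b^2 + 810*b + 90*m^2 + m*(873 - 846*b) - 270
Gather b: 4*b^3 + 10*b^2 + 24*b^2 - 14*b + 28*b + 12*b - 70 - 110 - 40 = 4*b^3 + 34*b^2 + 26*b - 220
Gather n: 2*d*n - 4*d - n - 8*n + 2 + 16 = -4*d + n*(2*d - 9) + 18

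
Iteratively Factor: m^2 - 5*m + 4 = (m - 1)*(m - 4)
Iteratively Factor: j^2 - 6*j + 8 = (j - 4)*(j - 2)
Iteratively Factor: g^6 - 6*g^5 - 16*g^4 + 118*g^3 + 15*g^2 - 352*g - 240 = (g - 5)*(g^5 - g^4 - 21*g^3 + 13*g^2 + 80*g + 48) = (g - 5)*(g + 4)*(g^4 - 5*g^3 - g^2 + 17*g + 12) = (g - 5)*(g + 1)*(g + 4)*(g^3 - 6*g^2 + 5*g + 12) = (g - 5)*(g - 4)*(g + 1)*(g + 4)*(g^2 - 2*g - 3) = (g - 5)*(g - 4)*(g + 1)^2*(g + 4)*(g - 3)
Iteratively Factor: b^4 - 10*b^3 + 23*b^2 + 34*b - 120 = (b + 2)*(b^3 - 12*b^2 + 47*b - 60) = (b - 3)*(b + 2)*(b^2 - 9*b + 20) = (b - 4)*(b - 3)*(b + 2)*(b - 5)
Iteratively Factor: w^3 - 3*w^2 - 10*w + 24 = (w - 2)*(w^2 - w - 12) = (w - 2)*(w + 3)*(w - 4)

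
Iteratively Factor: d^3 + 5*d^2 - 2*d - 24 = (d + 3)*(d^2 + 2*d - 8) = (d + 3)*(d + 4)*(d - 2)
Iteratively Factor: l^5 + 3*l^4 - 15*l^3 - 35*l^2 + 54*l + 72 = (l - 2)*(l^4 + 5*l^3 - 5*l^2 - 45*l - 36) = (l - 3)*(l - 2)*(l^3 + 8*l^2 + 19*l + 12) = (l - 3)*(l - 2)*(l + 4)*(l^2 + 4*l + 3) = (l - 3)*(l - 2)*(l + 1)*(l + 4)*(l + 3)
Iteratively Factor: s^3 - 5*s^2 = (s)*(s^2 - 5*s) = s*(s - 5)*(s)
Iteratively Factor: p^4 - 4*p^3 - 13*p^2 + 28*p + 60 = (p + 2)*(p^3 - 6*p^2 - p + 30) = (p - 3)*(p + 2)*(p^2 - 3*p - 10) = (p - 5)*(p - 3)*(p + 2)*(p + 2)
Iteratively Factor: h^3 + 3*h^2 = (h)*(h^2 + 3*h) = h^2*(h + 3)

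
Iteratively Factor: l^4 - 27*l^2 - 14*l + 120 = (l + 3)*(l^3 - 3*l^2 - 18*l + 40) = (l - 5)*(l + 3)*(l^2 + 2*l - 8) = (l - 5)*(l + 3)*(l + 4)*(l - 2)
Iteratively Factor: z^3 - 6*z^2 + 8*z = (z - 2)*(z^2 - 4*z) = (z - 4)*(z - 2)*(z)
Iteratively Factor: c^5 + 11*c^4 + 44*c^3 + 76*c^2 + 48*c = (c + 4)*(c^4 + 7*c^3 + 16*c^2 + 12*c) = (c + 2)*(c + 4)*(c^3 + 5*c^2 + 6*c) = (c + 2)*(c + 3)*(c + 4)*(c^2 + 2*c) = c*(c + 2)*(c + 3)*(c + 4)*(c + 2)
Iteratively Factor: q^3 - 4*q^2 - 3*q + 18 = (q - 3)*(q^2 - q - 6) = (q - 3)*(q + 2)*(q - 3)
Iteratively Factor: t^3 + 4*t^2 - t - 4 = (t - 1)*(t^2 + 5*t + 4) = (t - 1)*(t + 1)*(t + 4)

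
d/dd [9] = 0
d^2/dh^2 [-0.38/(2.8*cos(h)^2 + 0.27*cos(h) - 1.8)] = (11.9168*(1 - cos(h)^2)^2 + 0.86184*cos(h)^3 + 13.646902*cos(h)^2 - 1.539*cos(h) - 15.802604)/(2.8*cos(h)^2 + 0.27*cos(h) - 1.8)^3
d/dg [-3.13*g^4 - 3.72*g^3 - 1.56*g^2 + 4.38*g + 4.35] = -12.52*g^3 - 11.16*g^2 - 3.12*g + 4.38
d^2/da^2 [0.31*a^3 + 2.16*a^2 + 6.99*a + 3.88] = 1.86*a + 4.32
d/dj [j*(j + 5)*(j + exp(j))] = j*(j + 5)*(exp(j) + 1) + j*(j + exp(j)) + (j + 5)*(j + exp(j))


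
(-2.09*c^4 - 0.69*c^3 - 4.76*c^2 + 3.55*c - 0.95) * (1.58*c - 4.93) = -3.3022*c^5 + 9.2135*c^4 - 4.1191*c^3 + 29.0758*c^2 - 19.0025*c + 4.6835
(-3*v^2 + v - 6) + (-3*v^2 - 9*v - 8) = -6*v^2 - 8*v - 14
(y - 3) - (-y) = 2*y - 3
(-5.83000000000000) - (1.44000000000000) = -7.27000000000000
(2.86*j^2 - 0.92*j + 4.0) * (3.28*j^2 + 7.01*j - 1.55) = 9.3808*j^4 + 17.031*j^3 + 2.2378*j^2 + 29.466*j - 6.2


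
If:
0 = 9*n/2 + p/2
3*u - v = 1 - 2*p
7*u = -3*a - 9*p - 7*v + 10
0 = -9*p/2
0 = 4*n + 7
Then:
No Solution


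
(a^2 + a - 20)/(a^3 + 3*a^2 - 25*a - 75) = (a - 4)/(a^2 - 2*a - 15)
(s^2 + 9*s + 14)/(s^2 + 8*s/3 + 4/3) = 3*(s + 7)/(3*s + 2)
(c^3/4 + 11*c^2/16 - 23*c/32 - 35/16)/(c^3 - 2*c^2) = (8*c^3 + 22*c^2 - 23*c - 70)/(32*c^2*(c - 2))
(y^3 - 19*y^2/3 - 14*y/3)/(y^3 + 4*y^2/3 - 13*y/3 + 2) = y*(3*y^2 - 19*y - 14)/(3*y^3 + 4*y^2 - 13*y + 6)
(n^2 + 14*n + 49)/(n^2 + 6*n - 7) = (n + 7)/(n - 1)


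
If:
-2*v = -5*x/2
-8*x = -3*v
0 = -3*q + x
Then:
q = 0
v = 0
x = 0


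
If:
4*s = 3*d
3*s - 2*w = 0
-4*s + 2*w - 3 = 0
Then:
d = -4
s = -3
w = -9/2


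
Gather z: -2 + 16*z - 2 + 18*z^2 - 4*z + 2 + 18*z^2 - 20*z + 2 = 36*z^2 - 8*z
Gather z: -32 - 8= -40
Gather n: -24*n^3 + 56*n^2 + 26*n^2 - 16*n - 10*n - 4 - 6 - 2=-24*n^3 + 82*n^2 - 26*n - 12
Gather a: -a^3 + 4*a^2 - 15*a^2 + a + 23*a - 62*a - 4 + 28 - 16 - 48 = -a^3 - 11*a^2 - 38*a - 40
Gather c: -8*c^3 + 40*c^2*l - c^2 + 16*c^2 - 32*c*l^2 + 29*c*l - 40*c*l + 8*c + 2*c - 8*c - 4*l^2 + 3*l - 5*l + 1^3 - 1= -8*c^3 + c^2*(40*l + 15) + c*(-32*l^2 - 11*l + 2) - 4*l^2 - 2*l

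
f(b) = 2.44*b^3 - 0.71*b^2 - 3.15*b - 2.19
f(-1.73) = -11.50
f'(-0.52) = -0.43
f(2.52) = 24.41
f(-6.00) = -535.89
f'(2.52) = 39.76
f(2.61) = 28.13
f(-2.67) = -45.28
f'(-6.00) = 268.89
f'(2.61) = 43.01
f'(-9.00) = 602.55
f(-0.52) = -1.09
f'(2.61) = 43.01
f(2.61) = 28.13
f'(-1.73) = 21.21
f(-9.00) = -1810.11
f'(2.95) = 56.36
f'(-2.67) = 52.82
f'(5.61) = 219.26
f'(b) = 7.32*b^2 - 1.42*b - 3.15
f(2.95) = 44.98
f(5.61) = 388.60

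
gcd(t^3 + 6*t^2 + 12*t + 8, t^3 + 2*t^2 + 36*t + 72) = t + 2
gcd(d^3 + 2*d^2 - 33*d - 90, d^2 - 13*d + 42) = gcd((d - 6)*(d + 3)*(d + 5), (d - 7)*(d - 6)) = d - 6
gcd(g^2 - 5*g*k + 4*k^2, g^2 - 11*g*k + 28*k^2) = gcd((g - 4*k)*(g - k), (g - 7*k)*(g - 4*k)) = g - 4*k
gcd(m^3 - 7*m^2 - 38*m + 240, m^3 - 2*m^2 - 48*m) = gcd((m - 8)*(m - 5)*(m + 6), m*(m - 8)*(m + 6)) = m^2 - 2*m - 48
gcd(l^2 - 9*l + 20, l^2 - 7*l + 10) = l - 5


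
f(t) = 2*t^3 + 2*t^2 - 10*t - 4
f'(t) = 6*t^2 + 4*t - 10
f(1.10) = -9.92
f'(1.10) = 1.66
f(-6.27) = -355.66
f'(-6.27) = 200.80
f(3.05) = 40.85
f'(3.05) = 58.02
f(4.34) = 153.76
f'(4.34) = 120.37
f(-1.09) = 6.69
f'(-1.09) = -7.23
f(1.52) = -7.56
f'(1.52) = 9.94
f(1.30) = -9.23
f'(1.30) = 5.34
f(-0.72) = 3.49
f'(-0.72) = -9.77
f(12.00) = 3620.00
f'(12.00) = 902.00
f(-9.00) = -1210.00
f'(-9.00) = 440.00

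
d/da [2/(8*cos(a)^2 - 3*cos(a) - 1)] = 2*(16*cos(a) - 3)*sin(a)/(-8*cos(a)^2 + 3*cos(a) + 1)^2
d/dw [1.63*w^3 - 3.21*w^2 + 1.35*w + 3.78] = 4.89*w^2 - 6.42*w + 1.35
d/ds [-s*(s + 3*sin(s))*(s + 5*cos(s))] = s*(s + 3*sin(s))*(5*sin(s) - 1) - s*(s + 5*cos(s))*(3*cos(s) + 1) - (s + 3*sin(s))*(s + 5*cos(s))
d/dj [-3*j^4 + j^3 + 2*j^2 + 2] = j*(-12*j^2 + 3*j + 4)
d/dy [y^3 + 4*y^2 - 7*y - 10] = 3*y^2 + 8*y - 7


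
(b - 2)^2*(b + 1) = b^3 - 3*b^2 + 4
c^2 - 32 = (c - 4*sqrt(2))*(c + 4*sqrt(2))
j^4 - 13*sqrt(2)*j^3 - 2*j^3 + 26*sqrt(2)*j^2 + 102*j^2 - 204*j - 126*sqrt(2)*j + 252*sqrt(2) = (j - 2)*(j - 7*sqrt(2))*(j - 3*sqrt(2))^2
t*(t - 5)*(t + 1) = t^3 - 4*t^2 - 5*t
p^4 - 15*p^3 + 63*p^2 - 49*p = p*(p - 7)^2*(p - 1)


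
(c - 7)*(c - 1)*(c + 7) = c^3 - c^2 - 49*c + 49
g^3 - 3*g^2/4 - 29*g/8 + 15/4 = (g - 3/2)*(g - 5/4)*(g + 2)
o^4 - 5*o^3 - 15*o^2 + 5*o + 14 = (o - 7)*(o - 1)*(o + 1)*(o + 2)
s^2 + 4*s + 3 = (s + 1)*(s + 3)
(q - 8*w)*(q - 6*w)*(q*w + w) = q^3*w - 14*q^2*w^2 + q^2*w + 48*q*w^3 - 14*q*w^2 + 48*w^3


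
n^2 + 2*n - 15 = (n - 3)*(n + 5)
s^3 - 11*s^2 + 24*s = s*(s - 8)*(s - 3)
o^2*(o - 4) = o^3 - 4*o^2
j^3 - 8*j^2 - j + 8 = (j - 8)*(j - 1)*(j + 1)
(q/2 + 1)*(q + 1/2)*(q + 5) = q^3/2 + 15*q^2/4 + 27*q/4 + 5/2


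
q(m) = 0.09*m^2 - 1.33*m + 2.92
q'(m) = 0.18*m - 1.33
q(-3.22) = 8.14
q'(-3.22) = -1.91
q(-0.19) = 3.18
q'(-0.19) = -1.36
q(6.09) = -1.84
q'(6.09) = -0.23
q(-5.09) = 12.02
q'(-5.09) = -2.25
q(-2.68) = 7.13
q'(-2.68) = -1.81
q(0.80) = 1.91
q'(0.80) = -1.19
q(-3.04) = 7.79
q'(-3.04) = -1.88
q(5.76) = -1.75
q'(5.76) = -0.29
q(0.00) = 2.92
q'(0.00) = -1.33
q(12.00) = -0.08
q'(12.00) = 0.83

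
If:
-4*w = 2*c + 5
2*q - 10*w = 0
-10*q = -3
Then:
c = -131/50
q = 3/10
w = 3/50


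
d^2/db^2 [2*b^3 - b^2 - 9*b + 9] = 12*b - 2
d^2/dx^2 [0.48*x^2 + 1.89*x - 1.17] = 0.960000000000000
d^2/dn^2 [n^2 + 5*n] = 2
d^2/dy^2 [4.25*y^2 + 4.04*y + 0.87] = 8.50000000000000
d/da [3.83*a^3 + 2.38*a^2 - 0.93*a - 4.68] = 11.49*a^2 + 4.76*a - 0.93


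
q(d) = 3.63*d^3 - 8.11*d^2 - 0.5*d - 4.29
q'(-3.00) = 146.17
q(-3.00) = -173.79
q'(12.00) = 1373.02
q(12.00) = 5094.51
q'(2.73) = 36.38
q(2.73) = 7.76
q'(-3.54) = 193.39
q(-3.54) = -265.18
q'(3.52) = 77.34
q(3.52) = 51.78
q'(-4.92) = 342.91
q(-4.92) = -630.46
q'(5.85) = 277.30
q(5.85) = 441.97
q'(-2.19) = 87.25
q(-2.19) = -80.22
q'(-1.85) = 66.78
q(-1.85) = -54.11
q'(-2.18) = 86.61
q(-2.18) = -79.35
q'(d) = 10.89*d^2 - 16.22*d - 0.5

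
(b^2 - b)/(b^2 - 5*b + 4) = b/(b - 4)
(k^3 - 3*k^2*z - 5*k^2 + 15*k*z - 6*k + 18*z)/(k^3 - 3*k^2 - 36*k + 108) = (k^2 - 3*k*z + k - 3*z)/(k^2 + 3*k - 18)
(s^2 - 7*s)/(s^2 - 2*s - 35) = s/(s + 5)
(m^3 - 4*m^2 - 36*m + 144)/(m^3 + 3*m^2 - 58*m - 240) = (m^2 - 10*m + 24)/(m^2 - 3*m - 40)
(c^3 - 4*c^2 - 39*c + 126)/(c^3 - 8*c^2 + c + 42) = (c + 6)/(c + 2)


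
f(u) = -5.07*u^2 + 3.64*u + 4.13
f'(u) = 3.64 - 10.14*u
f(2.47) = -17.81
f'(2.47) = -21.41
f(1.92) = -7.57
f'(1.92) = -15.83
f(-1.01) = -4.72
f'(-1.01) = 13.88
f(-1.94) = -22.01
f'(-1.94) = 23.31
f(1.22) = 1.02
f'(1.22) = -8.73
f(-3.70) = -78.75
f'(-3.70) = 41.16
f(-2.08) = -25.38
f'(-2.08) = 24.73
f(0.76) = 3.97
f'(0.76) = -4.07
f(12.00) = -682.27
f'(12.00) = -118.04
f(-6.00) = -200.23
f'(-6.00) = 64.48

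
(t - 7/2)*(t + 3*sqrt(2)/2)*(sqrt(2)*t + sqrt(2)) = sqrt(2)*t^3 - 5*sqrt(2)*t^2/2 + 3*t^2 - 15*t/2 - 7*sqrt(2)*t/2 - 21/2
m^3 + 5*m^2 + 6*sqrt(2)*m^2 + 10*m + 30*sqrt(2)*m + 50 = (m + 5)*(m + sqrt(2))*(m + 5*sqrt(2))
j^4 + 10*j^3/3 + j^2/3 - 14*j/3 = j*(j - 1)*(j + 2)*(j + 7/3)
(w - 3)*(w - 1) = w^2 - 4*w + 3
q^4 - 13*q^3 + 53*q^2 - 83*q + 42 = (q - 7)*(q - 3)*(q - 2)*(q - 1)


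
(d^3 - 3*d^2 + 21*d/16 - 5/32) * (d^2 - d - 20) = d^5 - 4*d^4 - 251*d^3/16 + 1873*d^2/32 - 835*d/32 + 25/8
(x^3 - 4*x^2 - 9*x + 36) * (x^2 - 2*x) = x^5 - 6*x^4 - x^3 + 54*x^2 - 72*x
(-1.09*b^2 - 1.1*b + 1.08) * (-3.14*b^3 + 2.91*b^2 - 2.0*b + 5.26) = 3.4226*b^5 + 0.2821*b^4 - 4.4122*b^3 - 0.3906*b^2 - 7.946*b + 5.6808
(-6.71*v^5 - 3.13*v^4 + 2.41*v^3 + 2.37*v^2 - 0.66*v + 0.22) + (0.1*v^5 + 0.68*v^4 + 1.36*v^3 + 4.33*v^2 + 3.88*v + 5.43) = -6.61*v^5 - 2.45*v^4 + 3.77*v^3 + 6.7*v^2 + 3.22*v + 5.65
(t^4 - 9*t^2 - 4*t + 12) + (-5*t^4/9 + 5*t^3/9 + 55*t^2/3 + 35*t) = 4*t^4/9 + 5*t^3/9 + 28*t^2/3 + 31*t + 12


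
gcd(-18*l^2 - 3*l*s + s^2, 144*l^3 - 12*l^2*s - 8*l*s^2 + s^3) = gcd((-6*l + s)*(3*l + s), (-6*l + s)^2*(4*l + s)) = -6*l + s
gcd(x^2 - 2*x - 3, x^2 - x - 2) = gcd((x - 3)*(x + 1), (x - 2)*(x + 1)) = x + 1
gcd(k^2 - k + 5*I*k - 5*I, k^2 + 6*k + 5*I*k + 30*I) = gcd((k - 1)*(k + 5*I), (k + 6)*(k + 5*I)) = k + 5*I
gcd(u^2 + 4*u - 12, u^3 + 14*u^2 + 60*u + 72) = u + 6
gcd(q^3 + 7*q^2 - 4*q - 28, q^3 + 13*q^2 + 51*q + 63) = q + 7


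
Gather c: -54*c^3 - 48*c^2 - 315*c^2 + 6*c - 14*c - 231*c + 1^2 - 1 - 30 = -54*c^3 - 363*c^2 - 239*c - 30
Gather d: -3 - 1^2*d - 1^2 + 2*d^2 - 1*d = 2*d^2 - 2*d - 4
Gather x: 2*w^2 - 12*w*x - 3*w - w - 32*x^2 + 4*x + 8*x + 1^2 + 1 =2*w^2 - 4*w - 32*x^2 + x*(12 - 12*w) + 2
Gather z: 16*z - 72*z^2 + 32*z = -72*z^2 + 48*z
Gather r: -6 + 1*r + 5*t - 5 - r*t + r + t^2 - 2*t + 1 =r*(2 - t) + t^2 + 3*t - 10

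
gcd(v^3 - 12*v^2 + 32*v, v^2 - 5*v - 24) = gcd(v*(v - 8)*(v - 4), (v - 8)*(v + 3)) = v - 8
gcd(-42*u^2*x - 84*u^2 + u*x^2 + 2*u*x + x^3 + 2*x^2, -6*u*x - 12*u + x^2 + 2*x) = -6*u*x - 12*u + x^2 + 2*x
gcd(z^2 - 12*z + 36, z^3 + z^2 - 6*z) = 1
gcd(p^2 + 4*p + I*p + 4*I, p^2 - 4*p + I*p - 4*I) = p + I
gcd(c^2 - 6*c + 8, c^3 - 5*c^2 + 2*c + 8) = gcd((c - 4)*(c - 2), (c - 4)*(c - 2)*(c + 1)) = c^2 - 6*c + 8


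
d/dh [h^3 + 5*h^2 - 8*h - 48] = 3*h^2 + 10*h - 8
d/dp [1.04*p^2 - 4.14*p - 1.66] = 2.08*p - 4.14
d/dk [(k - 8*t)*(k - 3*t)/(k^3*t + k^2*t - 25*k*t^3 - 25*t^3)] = (-(k - 8*t)*(k - 3*t)*(3*k^2 + 2*k - 25*t^2) + (2*k - 11*t)*(k^3 + k^2 - 25*k*t^2 - 25*t^2))/(t*(k^3 + k^2 - 25*k*t^2 - 25*t^2)^2)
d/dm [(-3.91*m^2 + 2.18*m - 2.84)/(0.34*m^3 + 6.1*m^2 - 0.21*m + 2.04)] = (1.3294*m^4 - 1.4824*m^3 - 9.5801*m^2 + 18.6952*m + 3.8508)/(0.1156*m^6 + 4.148*m^5 + 37.0672*m^4 - 1.1748*m^3 + 24.9321*m^2 - 0.8568*m + 4.1616)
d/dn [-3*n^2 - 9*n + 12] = -6*n - 9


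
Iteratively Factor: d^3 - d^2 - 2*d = (d - 2)*(d^2 + d) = (d - 2)*(d + 1)*(d)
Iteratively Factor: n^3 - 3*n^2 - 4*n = (n - 4)*(n^2 + n) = n*(n - 4)*(n + 1)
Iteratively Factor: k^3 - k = (k + 1)*(k^2 - k) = (k - 1)*(k + 1)*(k)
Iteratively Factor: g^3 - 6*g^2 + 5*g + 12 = (g + 1)*(g^2 - 7*g + 12) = (g - 4)*(g + 1)*(g - 3)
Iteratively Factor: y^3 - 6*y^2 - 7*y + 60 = (y - 4)*(y^2 - 2*y - 15) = (y - 5)*(y - 4)*(y + 3)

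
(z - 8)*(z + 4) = z^2 - 4*z - 32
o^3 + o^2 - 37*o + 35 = (o - 5)*(o - 1)*(o + 7)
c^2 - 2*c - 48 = (c - 8)*(c + 6)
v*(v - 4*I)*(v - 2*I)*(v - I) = v^4 - 7*I*v^3 - 14*v^2 + 8*I*v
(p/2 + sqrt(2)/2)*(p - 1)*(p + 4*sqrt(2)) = p^3/2 - p^2/2 + 5*sqrt(2)*p^2/2 - 5*sqrt(2)*p/2 + 4*p - 4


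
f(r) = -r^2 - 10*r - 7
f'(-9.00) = 8.00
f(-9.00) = 2.00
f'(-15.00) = 20.00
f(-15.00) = -82.00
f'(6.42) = -22.84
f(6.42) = -112.42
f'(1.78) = -13.56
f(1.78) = -27.97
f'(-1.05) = -7.90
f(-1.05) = 2.40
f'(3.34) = -16.68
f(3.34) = -51.56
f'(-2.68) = -4.64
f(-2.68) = 12.62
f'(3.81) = -17.62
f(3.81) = -59.62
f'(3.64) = -17.28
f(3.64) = -56.65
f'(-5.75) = 1.50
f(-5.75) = 17.44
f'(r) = -2*r - 10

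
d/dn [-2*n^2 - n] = -4*n - 1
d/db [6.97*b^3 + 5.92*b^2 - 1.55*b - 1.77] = 20.91*b^2 + 11.84*b - 1.55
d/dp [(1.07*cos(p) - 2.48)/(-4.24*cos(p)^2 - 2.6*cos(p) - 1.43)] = (-4.5368*cos(p)^2 + 21.0304*cos(p) + 7.9781)*sin(p)/(17.9776*cos(p)^4 + 22.048*cos(p)^3 + 18.8864*cos(p)^2 + 7.436*cos(p) + 2.0449)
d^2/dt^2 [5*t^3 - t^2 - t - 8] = 30*t - 2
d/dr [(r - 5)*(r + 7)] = 2*r + 2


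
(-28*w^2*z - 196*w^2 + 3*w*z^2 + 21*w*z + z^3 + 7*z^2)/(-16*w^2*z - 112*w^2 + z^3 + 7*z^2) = (7*w + z)/(4*w + z)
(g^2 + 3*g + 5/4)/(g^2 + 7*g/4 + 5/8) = 2*(2*g + 5)/(4*g + 5)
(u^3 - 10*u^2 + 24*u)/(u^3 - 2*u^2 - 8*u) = (u - 6)/(u + 2)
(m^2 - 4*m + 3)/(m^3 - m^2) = (m - 3)/m^2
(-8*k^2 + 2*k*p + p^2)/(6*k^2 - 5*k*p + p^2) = (4*k + p)/(-3*k + p)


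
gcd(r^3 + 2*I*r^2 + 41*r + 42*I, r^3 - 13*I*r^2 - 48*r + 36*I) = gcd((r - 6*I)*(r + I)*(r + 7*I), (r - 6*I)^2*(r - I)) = r - 6*I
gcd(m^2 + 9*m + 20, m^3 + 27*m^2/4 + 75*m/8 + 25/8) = m + 5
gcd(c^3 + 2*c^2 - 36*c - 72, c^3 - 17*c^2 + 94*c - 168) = c - 6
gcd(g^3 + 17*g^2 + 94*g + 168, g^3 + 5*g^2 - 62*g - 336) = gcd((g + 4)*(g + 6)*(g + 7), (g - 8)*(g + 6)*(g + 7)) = g^2 + 13*g + 42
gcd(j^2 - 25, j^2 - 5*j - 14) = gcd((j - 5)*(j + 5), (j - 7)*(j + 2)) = 1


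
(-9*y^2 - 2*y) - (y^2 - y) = -10*y^2 - y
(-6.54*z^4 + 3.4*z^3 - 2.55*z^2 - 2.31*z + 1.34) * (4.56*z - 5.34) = -29.8224*z^5 + 50.4276*z^4 - 29.784*z^3 + 3.0834*z^2 + 18.4458*z - 7.1556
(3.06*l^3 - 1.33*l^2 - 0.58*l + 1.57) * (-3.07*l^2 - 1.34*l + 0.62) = -9.3942*l^5 - 0.0173000000000005*l^4 + 5.46*l^3 - 4.8673*l^2 - 2.4634*l + 0.9734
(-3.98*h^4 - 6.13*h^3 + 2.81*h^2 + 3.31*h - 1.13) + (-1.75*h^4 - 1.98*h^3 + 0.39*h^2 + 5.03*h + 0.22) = -5.73*h^4 - 8.11*h^3 + 3.2*h^2 + 8.34*h - 0.91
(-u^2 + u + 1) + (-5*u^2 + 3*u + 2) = -6*u^2 + 4*u + 3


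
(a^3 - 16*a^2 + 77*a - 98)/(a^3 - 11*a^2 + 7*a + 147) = (a - 2)/(a + 3)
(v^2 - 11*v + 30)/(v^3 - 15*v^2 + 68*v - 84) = (v - 5)/(v^2 - 9*v + 14)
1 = 1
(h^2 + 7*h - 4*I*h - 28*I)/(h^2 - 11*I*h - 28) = (h + 7)/(h - 7*I)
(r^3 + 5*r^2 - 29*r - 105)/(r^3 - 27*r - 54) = (r^2 + 2*r - 35)/(r^2 - 3*r - 18)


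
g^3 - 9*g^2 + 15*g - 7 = (g - 7)*(g - 1)^2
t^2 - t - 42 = (t - 7)*(t + 6)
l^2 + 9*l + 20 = (l + 4)*(l + 5)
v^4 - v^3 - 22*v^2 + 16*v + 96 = (v - 4)*(v - 3)*(v + 2)*(v + 4)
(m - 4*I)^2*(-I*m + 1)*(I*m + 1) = m^4 - 8*I*m^3 - 15*m^2 - 8*I*m - 16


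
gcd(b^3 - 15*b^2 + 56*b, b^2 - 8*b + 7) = b - 7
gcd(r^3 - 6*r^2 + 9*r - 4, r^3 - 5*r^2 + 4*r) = r^2 - 5*r + 4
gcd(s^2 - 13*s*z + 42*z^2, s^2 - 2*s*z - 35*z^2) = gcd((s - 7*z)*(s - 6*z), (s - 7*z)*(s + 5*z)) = -s + 7*z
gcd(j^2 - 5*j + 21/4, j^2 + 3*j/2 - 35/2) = j - 7/2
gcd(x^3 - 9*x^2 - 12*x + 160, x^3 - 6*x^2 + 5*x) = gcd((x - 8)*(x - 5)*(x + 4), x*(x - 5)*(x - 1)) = x - 5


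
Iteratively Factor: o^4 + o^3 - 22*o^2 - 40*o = (o + 4)*(o^3 - 3*o^2 - 10*o) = (o - 5)*(o + 4)*(o^2 + 2*o) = o*(o - 5)*(o + 4)*(o + 2)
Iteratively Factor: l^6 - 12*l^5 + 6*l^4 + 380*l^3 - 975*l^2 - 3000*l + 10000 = (l - 5)*(l^5 - 7*l^4 - 29*l^3 + 235*l^2 + 200*l - 2000) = (l - 5)^2*(l^4 - 2*l^3 - 39*l^2 + 40*l + 400) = (l - 5)^3*(l^3 + 3*l^2 - 24*l - 80) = (l - 5)^4*(l^2 + 8*l + 16) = (l - 5)^4*(l + 4)*(l + 4)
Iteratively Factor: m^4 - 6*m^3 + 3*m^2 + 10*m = (m)*(m^3 - 6*m^2 + 3*m + 10) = m*(m - 2)*(m^2 - 4*m - 5) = m*(m - 2)*(m + 1)*(m - 5)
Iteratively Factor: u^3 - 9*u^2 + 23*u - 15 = (u - 3)*(u^2 - 6*u + 5) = (u - 5)*(u - 3)*(u - 1)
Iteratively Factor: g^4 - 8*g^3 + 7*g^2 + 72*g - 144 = (g - 4)*(g^3 - 4*g^2 - 9*g + 36) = (g - 4)^2*(g^2 - 9) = (g - 4)^2*(g - 3)*(g + 3)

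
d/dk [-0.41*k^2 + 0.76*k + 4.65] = 0.76 - 0.82*k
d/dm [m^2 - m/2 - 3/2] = 2*m - 1/2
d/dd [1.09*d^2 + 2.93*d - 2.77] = 2.18*d + 2.93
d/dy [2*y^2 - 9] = 4*y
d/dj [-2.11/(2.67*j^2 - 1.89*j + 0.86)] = (11.2674*j - 3.9879)/(2.67*j^2 - 1.89*j + 0.86)^2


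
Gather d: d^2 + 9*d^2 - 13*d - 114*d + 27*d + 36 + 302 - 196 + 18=10*d^2 - 100*d + 160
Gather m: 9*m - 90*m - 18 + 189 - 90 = 81 - 81*m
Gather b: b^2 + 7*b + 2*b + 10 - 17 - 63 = b^2 + 9*b - 70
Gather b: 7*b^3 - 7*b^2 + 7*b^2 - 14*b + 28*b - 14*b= 7*b^3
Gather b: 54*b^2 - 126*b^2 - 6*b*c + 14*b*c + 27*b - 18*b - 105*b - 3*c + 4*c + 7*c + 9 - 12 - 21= -72*b^2 + b*(8*c - 96) + 8*c - 24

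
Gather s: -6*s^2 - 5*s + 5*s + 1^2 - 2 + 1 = -6*s^2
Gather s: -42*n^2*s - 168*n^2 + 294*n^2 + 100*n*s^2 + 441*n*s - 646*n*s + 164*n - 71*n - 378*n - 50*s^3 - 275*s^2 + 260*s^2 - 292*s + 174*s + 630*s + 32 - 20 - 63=126*n^2 - 285*n - 50*s^3 + s^2*(100*n - 15) + s*(-42*n^2 - 205*n + 512) - 51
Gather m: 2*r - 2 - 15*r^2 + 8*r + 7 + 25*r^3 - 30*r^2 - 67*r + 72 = 25*r^3 - 45*r^2 - 57*r + 77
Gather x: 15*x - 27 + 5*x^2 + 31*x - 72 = 5*x^2 + 46*x - 99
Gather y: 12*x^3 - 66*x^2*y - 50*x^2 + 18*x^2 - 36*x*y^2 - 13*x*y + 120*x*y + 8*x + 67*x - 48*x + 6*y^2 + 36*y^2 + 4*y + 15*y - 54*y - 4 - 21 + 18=12*x^3 - 32*x^2 + 27*x + y^2*(42 - 36*x) + y*(-66*x^2 + 107*x - 35) - 7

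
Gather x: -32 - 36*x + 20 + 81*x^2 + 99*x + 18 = 81*x^2 + 63*x + 6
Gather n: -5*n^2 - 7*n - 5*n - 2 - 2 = -5*n^2 - 12*n - 4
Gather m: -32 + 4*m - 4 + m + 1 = 5*m - 35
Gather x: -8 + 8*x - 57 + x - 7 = 9*x - 72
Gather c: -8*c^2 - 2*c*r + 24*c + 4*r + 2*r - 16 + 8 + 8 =-8*c^2 + c*(24 - 2*r) + 6*r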